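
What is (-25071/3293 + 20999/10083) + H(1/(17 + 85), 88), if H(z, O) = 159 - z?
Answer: 173242274417/1128912846 ≈ 153.46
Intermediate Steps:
(-25071/3293 + 20999/10083) + H(1/(17 + 85), 88) = (-25071/3293 + 20999/10083) + (159 - 1/(17 + 85)) = (-25071*1/3293 + 20999*(1/10083)) + (159 - 1/102) = (-25071/3293 + 20999/10083) + (159 - 1*1/102) = -183641186/33203319 + (159 - 1/102) = -183641186/33203319 + 16217/102 = 173242274417/1128912846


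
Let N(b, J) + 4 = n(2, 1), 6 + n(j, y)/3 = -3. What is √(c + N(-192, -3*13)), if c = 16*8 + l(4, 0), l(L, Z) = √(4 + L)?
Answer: √(97 + 2*√2) ≈ 9.9914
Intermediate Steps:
n(j, y) = -27 (n(j, y) = -18 + 3*(-3) = -18 - 9 = -27)
N(b, J) = -31 (N(b, J) = -4 - 27 = -31)
c = 128 + 2*√2 (c = 16*8 + √(4 + 4) = 128 + √8 = 128 + 2*√2 ≈ 130.83)
√(c + N(-192, -3*13)) = √((128 + 2*√2) - 31) = √(97 + 2*√2)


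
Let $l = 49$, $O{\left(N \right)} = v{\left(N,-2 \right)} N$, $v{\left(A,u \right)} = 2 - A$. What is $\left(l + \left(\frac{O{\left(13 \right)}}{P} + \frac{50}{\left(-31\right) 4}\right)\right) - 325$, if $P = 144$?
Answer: $- \frac{1238297}{4464} \approx -277.4$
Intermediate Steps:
$O{\left(N \right)} = N \left(2 - N\right)$ ($O{\left(N \right)} = \left(2 - N\right) N = N \left(2 - N\right)$)
$\left(l + \left(\frac{O{\left(13 \right)}}{P} + \frac{50}{\left(-31\right) 4}\right)\right) - 325 = \left(49 + \left(\frac{13 \left(2 - 13\right)}{144} + \frac{50}{\left(-31\right) 4}\right)\right) - 325 = \left(49 + \left(13 \left(2 - 13\right) \frac{1}{144} + \frac{50}{-124}\right)\right) - 325 = \left(49 + \left(13 \left(-11\right) \frac{1}{144} + 50 \left(- \frac{1}{124}\right)\right)\right) - 325 = \left(49 - \frac{6233}{4464}\right) - 325 = \frac{212503}{4464} - 325 = - \frac{1238297}{4464}$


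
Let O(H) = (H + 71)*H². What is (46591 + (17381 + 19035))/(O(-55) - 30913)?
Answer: 9223/1943 ≈ 4.7468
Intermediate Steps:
O(H) = H²*(71 + H) (O(H) = (71 + H)*H² = H²*(71 + H))
(46591 + (17381 + 19035))/(O(-55) - 30913) = (46591 + (17381 + 19035))/((-55)²*(71 - 55) - 30913) = (46591 + 36416)/(3025*16 - 30913) = 83007/(48400 - 30913) = 83007/17487 = 83007*(1/17487) = 9223/1943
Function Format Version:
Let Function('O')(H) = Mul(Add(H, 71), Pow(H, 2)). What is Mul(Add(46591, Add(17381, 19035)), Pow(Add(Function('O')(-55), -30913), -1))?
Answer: Rational(9223, 1943) ≈ 4.7468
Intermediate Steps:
Function('O')(H) = Mul(Pow(H, 2), Add(71, H)) (Function('O')(H) = Mul(Add(71, H), Pow(H, 2)) = Mul(Pow(H, 2), Add(71, H)))
Mul(Add(46591, Add(17381, 19035)), Pow(Add(Function('O')(-55), -30913), -1)) = Mul(Add(46591, Add(17381, 19035)), Pow(Add(Mul(Pow(-55, 2), Add(71, -55)), -30913), -1)) = Mul(Add(46591, 36416), Pow(Add(Mul(3025, 16), -30913), -1)) = Mul(83007, Pow(Add(48400, -30913), -1)) = Mul(83007, Pow(17487, -1)) = Mul(83007, Rational(1, 17487)) = Rational(9223, 1943)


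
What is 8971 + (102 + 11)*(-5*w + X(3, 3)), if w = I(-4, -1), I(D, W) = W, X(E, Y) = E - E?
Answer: 9536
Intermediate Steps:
X(E, Y) = 0
w = -1
8971 + (102 + 11)*(-5*w + X(3, 3)) = 8971 + (102 + 11)*(-5*(-1) + 0) = 8971 + 113*(5 + 0) = 8971 + 113*5 = 8971 + 565 = 9536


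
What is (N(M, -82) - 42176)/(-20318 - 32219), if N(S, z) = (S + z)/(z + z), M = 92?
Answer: 3458437/4308034 ≈ 0.80279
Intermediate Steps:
N(S, z) = (S + z)/(2*z) (N(S, z) = (S + z)/((2*z)) = (S + z)*(1/(2*z)) = (S + z)/(2*z))
(N(M, -82) - 42176)/(-20318 - 32219) = ((1/2)*(92 - 82)/(-82) - 42176)/(-20318 - 32219) = ((1/2)*(-1/82)*10 - 42176)/(-52537) = (-5/82 - 42176)*(-1/52537) = -3458437/82*(-1/52537) = 3458437/4308034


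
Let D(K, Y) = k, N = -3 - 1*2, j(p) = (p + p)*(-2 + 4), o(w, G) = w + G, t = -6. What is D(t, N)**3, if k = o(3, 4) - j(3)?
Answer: -125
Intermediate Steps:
o(w, G) = G + w
j(p) = 4*p (j(p) = (2*p)*2 = 4*p)
N = -5 (N = -3 - 2 = -5)
k = -5 (k = (4 + 3) - 4*3 = 7 - 1*12 = 7 - 12 = -5)
D(K, Y) = -5
D(t, N)**3 = (-5)**3 = -125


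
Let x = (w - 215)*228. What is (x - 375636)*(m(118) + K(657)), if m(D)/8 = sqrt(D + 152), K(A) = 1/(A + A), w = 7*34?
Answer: -61732/219 - 8889408*sqrt(30) ≈ -4.8690e+7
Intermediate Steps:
w = 238
x = 5244 (x = (238 - 215)*228 = 23*228 = 5244)
K(A) = 1/(2*A)
m(D) = 8*sqrt(152 + D) (m(D) = 8*sqrt(D + 152) = 8*sqrt(152 + D))
(x - 375636)*(m(118) + K(657)) = (5244 - 375636)*(8*sqrt(152 + 118) + (1/2)/657) = -370392*(8*sqrt(270) + (1/2)*(1/657)) = -370392*(8*(3*sqrt(30)) + 1/1314) = -370392*(24*sqrt(30) + 1/1314) = -370392*(1/1314 + 24*sqrt(30)) = -61732/219 - 8889408*sqrt(30)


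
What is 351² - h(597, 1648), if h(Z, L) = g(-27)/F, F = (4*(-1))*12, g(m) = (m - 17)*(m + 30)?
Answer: 492793/4 ≈ 1.2320e+5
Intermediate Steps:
g(m) = (-17 + m)*(30 + m)
F = -48 (F = -4*12 = -48)
h(Z, L) = 11/4 (h(Z, L) = (-510 + (-27)² + 13*(-27))/(-48) = (-510 + 729 - 351)*(-1/48) = -132*(-1/48) = 11/4)
351² - h(597, 1648) = 351² - 1*11/4 = 123201 - 11/4 = 492793/4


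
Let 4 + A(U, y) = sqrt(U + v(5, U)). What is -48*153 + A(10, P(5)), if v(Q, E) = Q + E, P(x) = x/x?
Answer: -7343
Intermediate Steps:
P(x) = 1
v(Q, E) = E + Q
A(U, y) = -4 + sqrt(5 + 2*U) (A(U, y) = -4 + sqrt(U + (U + 5)) = -4 + sqrt(U + (5 + U)) = -4 + sqrt(5 + 2*U))
-48*153 + A(10, P(5)) = -48*153 + (-4 + sqrt(5 + 2*10)) = -7344 + (-4 + sqrt(5 + 20)) = -7344 + (-4 + sqrt(25)) = -7344 + (-4 + 5) = -7344 + 1 = -7343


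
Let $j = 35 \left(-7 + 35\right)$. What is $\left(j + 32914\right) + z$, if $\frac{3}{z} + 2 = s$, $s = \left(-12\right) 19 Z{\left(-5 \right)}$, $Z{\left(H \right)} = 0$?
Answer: $\frac{67785}{2} \approx 33893.0$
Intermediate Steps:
$j = 980$ ($j = 35 \cdot 28 = 980$)
$s = 0$ ($s = \left(-12\right) 19 \cdot 0 = \left(-228\right) 0 = 0$)
$z = - \frac{3}{2}$ ($z = \frac{3}{-2 + 0} = \frac{3}{-2} = 3 \left(- \frac{1}{2}\right) = - \frac{3}{2} \approx -1.5$)
$\left(j + 32914\right) + z = \left(980 + 32914\right) - \frac{3}{2} = 33894 - \frac{3}{2} = \frac{67785}{2}$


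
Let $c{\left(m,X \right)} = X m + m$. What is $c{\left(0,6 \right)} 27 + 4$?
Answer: $4$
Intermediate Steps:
$c{\left(m,X \right)} = m + X m$
$c{\left(0,6 \right)} 27 + 4 = 0 \left(1 + 6\right) 27 + 4 = 0 \cdot 7 \cdot 27 + 4 = 0 \cdot 27 + 4 = 0 + 4 = 4$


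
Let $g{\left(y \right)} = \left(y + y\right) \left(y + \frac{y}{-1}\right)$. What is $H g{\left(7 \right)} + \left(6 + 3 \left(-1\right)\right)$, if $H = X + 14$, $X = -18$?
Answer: $3$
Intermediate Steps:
$g{\left(y \right)} = 0$ ($g{\left(y \right)} = 2 y \left(y + y \left(-1\right)\right) = 2 y \left(y - y\right) = 2 y 0 = 0$)
$H = -4$ ($H = -18 + 14 = -4$)
$H g{\left(7 \right)} + \left(6 + 3 \left(-1\right)\right) = \left(-4\right) 0 + \left(6 + 3 \left(-1\right)\right) = 0 + \left(6 - 3\right) = 0 + 3 = 3$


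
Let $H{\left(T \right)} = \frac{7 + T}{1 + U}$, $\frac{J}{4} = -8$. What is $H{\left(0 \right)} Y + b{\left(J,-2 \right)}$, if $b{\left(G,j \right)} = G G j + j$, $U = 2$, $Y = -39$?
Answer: $-2141$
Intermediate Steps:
$J = -32$ ($J = 4 \left(-8\right) = -32$)
$b{\left(G,j \right)} = j + j G^{2}$ ($b{\left(G,j \right)} = G^{2} j + j = j G^{2} + j = j + j G^{2}$)
$H{\left(T \right)} = \frac{7}{3} + \frac{T}{3}$ ($H{\left(T \right)} = \frac{7 + T}{1 + 2} = \frac{7 + T}{3} = \left(7 + T\right) \frac{1}{3} = \frac{7}{3} + \frac{T}{3}$)
$H{\left(0 \right)} Y + b{\left(J,-2 \right)} = \left(\frac{7}{3} + \frac{1}{3} \cdot 0\right) \left(-39\right) - 2 \left(1 + \left(-32\right)^{2}\right) = \left(\frac{7}{3} + 0\right) \left(-39\right) - 2 \left(1 + 1024\right) = \frac{7}{3} \left(-39\right) - 2050 = -91 - 2050 = -2141$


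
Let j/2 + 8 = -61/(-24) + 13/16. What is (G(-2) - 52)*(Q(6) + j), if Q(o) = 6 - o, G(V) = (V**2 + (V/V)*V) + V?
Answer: 2899/6 ≈ 483.17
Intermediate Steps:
G(V) = V**2 + 2*V (G(V) = (V**2 + 1*V) + V = (V**2 + V) + V = (V + V**2) + V = V**2 + 2*V)
j = -223/24 (j = -16 + 2*(-61/(-24) + 13/16) = -16 + 2*(-61*(-1/24) + 13*(1/16)) = -16 + 2*(61/24 + 13/16) = -16 + 2*(161/48) = -16 + 161/24 = -223/24 ≈ -9.2917)
(G(-2) - 52)*(Q(6) + j) = (-2*(2 - 2) - 52)*((6 - 1*6) - 223/24) = (-2*0 - 52)*((6 - 6) - 223/24) = (0 - 52)*(0 - 223/24) = -52*(-223/24) = 2899/6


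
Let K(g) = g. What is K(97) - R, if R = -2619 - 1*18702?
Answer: 21418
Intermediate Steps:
R = -21321 (R = -2619 - 18702 = -21321)
K(97) - R = 97 - 1*(-21321) = 97 + 21321 = 21418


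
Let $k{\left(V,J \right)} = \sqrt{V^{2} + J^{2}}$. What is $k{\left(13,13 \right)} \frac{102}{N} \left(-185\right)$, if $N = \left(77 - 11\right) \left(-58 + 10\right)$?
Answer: $\frac{40885 \sqrt{2}}{528} \approx 109.51$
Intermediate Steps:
$N = -3168$ ($N = 66 \left(-48\right) = -3168$)
$k{\left(V,J \right)} = \sqrt{J^{2} + V^{2}}$
$k{\left(13,13 \right)} \frac{102}{N} \left(-185\right) = \sqrt{13^{2} + 13^{2}} \frac{102}{-3168} \left(-185\right) = \sqrt{169 + 169} \cdot 102 \left(- \frac{1}{3168}\right) \left(-185\right) = \sqrt{338} \left(- \frac{17}{528}\right) \left(-185\right) = 13 \sqrt{2} \left(- \frac{17}{528}\right) \left(-185\right) = - \frac{221 \sqrt{2}}{528} \left(-185\right) = \frac{40885 \sqrt{2}}{528}$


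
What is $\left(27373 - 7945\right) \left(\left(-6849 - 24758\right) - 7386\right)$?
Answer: $-757556004$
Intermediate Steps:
$\left(27373 - 7945\right) \left(\left(-6849 - 24758\right) - 7386\right) = 19428 \left(\left(-6849 - 24758\right) - 7386\right) = 19428 \left(-31607 - 7386\right) = 19428 \left(-38993\right) = -757556004$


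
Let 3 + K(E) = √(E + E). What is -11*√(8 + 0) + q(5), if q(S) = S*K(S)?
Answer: -15 - 22*√2 + 5*√10 ≈ -30.301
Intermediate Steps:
K(E) = -3 + √2*√E (K(E) = -3 + √(E + E) = -3 + √(2*E) = -3 + √2*√E)
q(S) = S*(-3 + √2*√S)
-11*√(8 + 0) + q(5) = -11*√(8 + 0) + 5*(-3 + √2*√5) = -22*√2 + 5*(-3 + √10) = -22*√2 + (-15 + 5*√10) = -15 - 22*√2 + 5*√10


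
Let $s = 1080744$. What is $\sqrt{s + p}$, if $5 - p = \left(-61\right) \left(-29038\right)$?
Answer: $i \sqrt{690569} \approx 831.0 i$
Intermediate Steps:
$p = -1771313$ ($p = 5 - \left(-61\right) \left(-29038\right) = 5 - 1771318 = -1771313$)
$\sqrt{s + p} = \sqrt{1080744 - 1771313} = \sqrt{-690569} = i \sqrt{690569}$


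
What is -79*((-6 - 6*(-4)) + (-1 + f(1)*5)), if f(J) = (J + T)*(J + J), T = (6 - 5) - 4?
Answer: 237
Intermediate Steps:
T = -3 (T = 1 - 4 = -3)
f(J) = 2*J*(-3 + J) (f(J) = (J - 3)*(J + J) = (-3 + J)*(2*J) = 2*J*(-3 + J))
-79*((-6 - 6*(-4)) + (-1 + f(1)*5)) = -79*((-6 - 6*(-4)) + (-1 + (2*1*(-3 + 1))*5)) = -79*((-6 + 24) + (-1 + (2*1*(-2))*5)) = -79*(18 + (-1 - 4*5)) = -79*(18 + (-1 - 20)) = -79*(18 - 21) = -79*(-3) = 237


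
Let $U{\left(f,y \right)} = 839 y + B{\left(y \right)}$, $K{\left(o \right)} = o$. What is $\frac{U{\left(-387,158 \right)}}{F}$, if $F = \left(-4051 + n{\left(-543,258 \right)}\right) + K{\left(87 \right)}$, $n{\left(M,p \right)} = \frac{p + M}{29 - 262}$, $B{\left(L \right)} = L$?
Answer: $- \frac{30923760}{923327} \approx -33.492$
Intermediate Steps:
$n{\left(M,p \right)} = - \frac{M}{233} - \frac{p}{233}$ ($n{\left(M,p \right)} = \frac{M + p}{-233} = \left(M + p\right) \left(- \frac{1}{233}\right) = - \frac{M}{233} - \frac{p}{233}$)
$U{\left(f,y \right)} = 840 y$ ($U{\left(f,y \right)} = 839 y + y = 840 y$)
$F = - \frac{923327}{233}$ ($F = \left(-4051 - - \frac{285}{233}\right) + 87 = \left(-4051 + \left(\frac{543}{233} - \frac{258}{233}\right)\right) + 87 = \left(-4051 + \frac{285}{233}\right) + 87 = - \frac{943598}{233} + 87 = - \frac{923327}{233} \approx -3962.8$)
$\frac{U{\left(-387,158 \right)}}{F} = \frac{840 \cdot 158}{- \frac{923327}{233}} = 132720 \left(- \frac{233}{923327}\right) = - \frac{30923760}{923327}$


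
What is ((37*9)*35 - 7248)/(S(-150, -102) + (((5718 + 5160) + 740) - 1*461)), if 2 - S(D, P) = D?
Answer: 4407/11309 ≈ 0.38969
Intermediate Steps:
S(D, P) = 2 - D
((37*9)*35 - 7248)/(S(-150, -102) + (((5718 + 5160) + 740) - 1*461)) = ((37*9)*35 - 7248)/((2 - 1*(-150)) + (((5718 + 5160) + 740) - 1*461)) = (333*35 - 7248)/((2 + 150) + ((10878 + 740) - 461)) = (11655 - 7248)/(152 + (11618 - 461)) = 4407/(152 + 11157) = 4407/11309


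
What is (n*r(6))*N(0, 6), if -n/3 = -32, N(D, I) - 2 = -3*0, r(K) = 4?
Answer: 768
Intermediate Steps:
N(D, I) = 2 (N(D, I) = 2 - 3*0 = 2 + 0 = 2)
n = 96 (n = -3*(-32) = 96)
(n*r(6))*N(0, 6) = (96*4)*2 = 384*2 = 768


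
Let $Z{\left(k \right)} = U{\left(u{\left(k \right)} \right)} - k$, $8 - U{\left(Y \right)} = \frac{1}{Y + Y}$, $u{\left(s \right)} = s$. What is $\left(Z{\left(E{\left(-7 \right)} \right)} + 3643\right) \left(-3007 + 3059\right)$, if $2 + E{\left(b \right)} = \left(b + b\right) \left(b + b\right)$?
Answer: $\frac{17437095}{97} \approx 1.7976 \cdot 10^{5}$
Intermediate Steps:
$E{\left(b \right)} = -2 + 4 b^{2}$ ($E{\left(b \right)} = -2 + \left(b + b\right) \left(b + b\right) = -2 + 2 b 2 b = -2 + 4 b^{2}$)
$U{\left(Y \right)} = 8 - \frac{1}{2 Y}$ ($U{\left(Y \right)} = 8 - \frac{1}{Y + Y} = 8 - \frac{1}{2 Y}$)
$Z{\left(k \right)} = 8 - k - \frac{1}{2 k}$ ($Z{\left(k \right)} = \left(8 - \frac{1}{2 k}\right) - k = 8 - k - \frac{1}{2 k}$)
$\left(Z{\left(E{\left(-7 \right)} \right)} + 3643\right) \left(-3007 + 3059\right) = \left(\left(8 - \left(-2 + 4 \left(-7\right)^{2}\right) - \frac{1}{2 \left(-2 + 4 \left(-7\right)^{2}\right)}\right) + 3643\right) \left(-3007 + 3059\right) = \left(\left(8 - \left(-2 + 4 \cdot 49\right) - \frac{1}{2 \left(-2 + 4 \cdot 49\right)}\right) + 3643\right) 52 = \left(\left(8 - \left(-2 + 196\right) - \frac{1}{2 \left(-2 + 196\right)}\right) + 3643\right) 52 = \left(\left(8 - 194 - \frac{1}{2 \cdot 194}\right) + 3643\right) 52 = \left(\left(8 - 194 - \frac{1}{388}\right) + 3643\right) 52 = \left(- \frac{72169}{388} + 3643\right) 52 = \frac{1341315}{388} \cdot 52 = \frac{17437095}{97}$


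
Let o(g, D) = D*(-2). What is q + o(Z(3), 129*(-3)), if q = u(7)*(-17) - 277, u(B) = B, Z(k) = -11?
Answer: 378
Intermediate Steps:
o(g, D) = -2*D
q = -396 (q = 7*(-17) - 277 = -119 - 277 = -396)
q + o(Z(3), 129*(-3)) = -396 - 258*(-3) = -396 - 2*(-387) = -396 + 774 = 378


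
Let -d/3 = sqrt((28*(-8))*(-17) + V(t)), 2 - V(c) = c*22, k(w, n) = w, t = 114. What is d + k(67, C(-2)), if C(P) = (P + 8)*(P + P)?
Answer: 67 - 3*sqrt(1302) ≈ -41.250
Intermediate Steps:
C(P) = 2*P*(8 + P) (C(P) = (8 + P)*(2*P) = 2*P*(8 + P))
V(c) = 2 - 22*c (V(c) = 2 - c*22 = 2 - 22*c)
d = -3*sqrt(1302) (d = -3*sqrt((28*(-8))*(-17) + (2 - 22*114)) = -3*sqrt(-224*(-17) + (2 - 2508)) = -3*sqrt(3808 - 2506) = -3*sqrt(1302) ≈ -108.25)
d + k(67, C(-2)) = -3*sqrt(1302) + 67 = 67 - 3*sqrt(1302)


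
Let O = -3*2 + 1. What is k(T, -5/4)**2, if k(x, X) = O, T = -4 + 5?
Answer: 25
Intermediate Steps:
T = 1
O = -5 (O = -6 + 1 = -5)
k(x, X) = -5
k(T, -5/4)**2 = (-5)**2 = 25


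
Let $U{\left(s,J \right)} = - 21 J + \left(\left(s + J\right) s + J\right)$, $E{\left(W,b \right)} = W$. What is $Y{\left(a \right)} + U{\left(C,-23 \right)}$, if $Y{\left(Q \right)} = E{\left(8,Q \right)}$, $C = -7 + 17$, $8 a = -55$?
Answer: $338$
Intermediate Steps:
$a = - \frac{55}{8}$ ($a = \frac{1}{8} \left(-55\right) = - \frac{55}{8} \approx -6.875$)
$C = 10$
$Y{\left(Q \right)} = 8$
$U{\left(s,J \right)} = - 20 J + s \left(J + s\right)$ ($U{\left(s,J \right)} = - 21 J + \left(\left(J + s\right) s + J\right) = - 21 J + \left(s \left(J + s\right) + J\right) = - 21 J + \left(J + s \left(J + s\right)\right) = - 20 J + s \left(J + s\right)$)
$Y{\left(a \right)} + U{\left(C,-23 \right)} = 8 - \left(-230 - 100\right) = 8 + \left(100 + 460 - 230\right) = 8 + 330 = 338$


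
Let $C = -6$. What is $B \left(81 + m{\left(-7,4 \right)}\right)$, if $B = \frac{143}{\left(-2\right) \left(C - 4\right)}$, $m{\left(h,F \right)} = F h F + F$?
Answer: $- \frac{3861}{20} \approx -193.05$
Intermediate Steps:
$m{\left(h,F \right)} = F + h F^{2}$ ($m{\left(h,F \right)} = h F^{2} + F = F + h F^{2}$)
$B = \frac{143}{20}$ ($B = \frac{143}{\left(-2\right) \left(-6 - 4\right)} = \frac{143}{\left(-2\right) \left(-10\right)} = \frac{143}{20} \approx 7.15$)
$B \left(81 + m{\left(-7,4 \right)}\right) = \frac{143 \left(81 + 4 \left(1 + 4 \left(-7\right)\right)\right)}{20} = \frac{143 \left(81 + 4 \left(1 - 28\right)\right)}{20} = \frac{143 \left(81 + 4 \left(-27\right)\right)}{20} = \frac{143 \left(81 - 108\right)}{20} = \frac{143}{20} \left(-27\right) = - \frac{3861}{20}$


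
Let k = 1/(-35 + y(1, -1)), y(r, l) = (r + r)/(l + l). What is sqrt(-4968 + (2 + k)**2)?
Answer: I*sqrt(6433487)/36 ≈ 70.456*I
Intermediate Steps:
y(r, l) = r/l (y(r, l) = (2*r)/((2*l)) = (2*r)*(1/(2*l)) = r/l)
k = -1/36 (k = 1/(-35 + 1/(-1)) = 1/(-35 + 1*(-1)) = 1/(-35 - 1) = 1/(-36) = -1/36 ≈ -0.027778)
sqrt(-4968 + (2 + k)**2) = sqrt(-4968 + (2 - 1/36)**2) = sqrt(-4968 + (71/36)**2) = sqrt(-4968 + 5041/1296) = sqrt(-6433487/1296) = I*sqrt(6433487)/36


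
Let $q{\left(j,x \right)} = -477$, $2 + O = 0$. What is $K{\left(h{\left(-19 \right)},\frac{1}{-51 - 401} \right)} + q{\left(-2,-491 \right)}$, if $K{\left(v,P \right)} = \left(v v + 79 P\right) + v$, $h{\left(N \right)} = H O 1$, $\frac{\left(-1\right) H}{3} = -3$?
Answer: $- \frac{77371}{452} \approx -171.17$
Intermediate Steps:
$O = -2$ ($O = -2 + 0 = -2$)
$H = 9$ ($H = \left(-3\right) \left(-3\right) = 9$)
$h{\left(N \right)} = -18$ ($h{\left(N \right)} = 9 \left(-2\right) 1 = \left(-18\right) 1 = -18$)
$K{\left(v,P \right)} = v + v^{2} + 79 P$ ($K{\left(v,P \right)} = \left(v^{2} + 79 P\right) + v = v + v^{2} + 79 P$)
$K{\left(h{\left(-19 \right)},\frac{1}{-51 - 401} \right)} + q{\left(-2,-491 \right)} = \left(-18 + \left(-18\right)^{2} + \frac{79}{-51 - 401}\right) - 477 = \left(-18 + 324 + \frac{79}{-452}\right) - 477 = \left(-18 + 324 + 79 \left(- \frac{1}{452}\right)\right) - 477 = \left(-18 + 324 - \frac{79}{452}\right) - 477 = \frac{138233}{452} - 477 = - \frac{77371}{452}$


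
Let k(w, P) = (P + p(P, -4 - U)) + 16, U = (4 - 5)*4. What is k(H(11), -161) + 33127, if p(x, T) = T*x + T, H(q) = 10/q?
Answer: 32982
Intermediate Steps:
U = -4 (U = -1*4 = -4)
p(x, T) = T + T*x
k(w, P) = 16 + P (k(w, P) = (P + (-4 - 1*(-4))*(1 + P)) + 16 = (P + (-4 + 4)*(1 + P)) + 16 = (P + 0*(1 + P)) + 16 = (P + 0) + 16 = P + 16 = 16 + P)
k(H(11), -161) + 33127 = (16 - 161) + 33127 = -145 + 33127 = 32982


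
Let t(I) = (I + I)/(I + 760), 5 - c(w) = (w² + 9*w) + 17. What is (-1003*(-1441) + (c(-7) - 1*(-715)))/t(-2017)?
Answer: 908836140/2017 ≈ 4.5059e+5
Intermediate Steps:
c(w) = -12 - w² - 9*w (c(w) = 5 - ((w² + 9*w) + 17) = 5 - (17 + w² + 9*w) = 5 + (-17 - w² - 9*w) = -12 - w² - 9*w)
t(I) = 2*I/(760 + I) (t(I) = (2*I)/(760 + I) = 2*I/(760 + I))
(-1003*(-1441) + (c(-7) - 1*(-715)))/t(-2017) = (-1003*(-1441) + ((-12 - 1*(-7)² - 9*(-7)) - 1*(-715)))/((2*(-2017)/(760 - 2017))) = (1445323 + ((-12 - 1*49 + 63) + 715))/((2*(-2017)/(-1257))) = (1445323 + ((-12 - 49 + 63) + 715))/((2*(-2017)*(-1/1257))) = (1445323 + (2 + 715))/(4034/1257) = (1445323 + 717)*(1257/4034) = 1446040*(1257/4034) = 908836140/2017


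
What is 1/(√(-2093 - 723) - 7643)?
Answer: -7643/58418265 - 16*I*√11/58418265 ≈ -0.00013083 - 9.0838e-7*I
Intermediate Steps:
1/(√(-2093 - 723) - 7643) = 1/(√(-2816) - 7643) = 1/(16*I*√11 - 7643) = 1/(-7643 + 16*I*√11)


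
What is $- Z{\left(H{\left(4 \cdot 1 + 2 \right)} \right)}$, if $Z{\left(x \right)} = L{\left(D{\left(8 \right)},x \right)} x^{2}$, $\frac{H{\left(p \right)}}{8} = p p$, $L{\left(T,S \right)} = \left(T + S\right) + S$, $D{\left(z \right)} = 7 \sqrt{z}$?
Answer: $-47775744 - 1161216 \sqrt{2} \approx -4.9418 \cdot 10^{7}$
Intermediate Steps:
$L{\left(T,S \right)} = T + 2 S$ ($L{\left(T,S \right)} = \left(S + T\right) + S = T + 2 S$)
$H{\left(p \right)} = 8 p^{2}$ ($H{\left(p \right)} = 8 p p = 8 p^{2}$)
$Z{\left(x \right)} = x^{2} \left(2 x + 14 \sqrt{2}\right)$ ($Z{\left(x \right)} = \left(7 \sqrt{8} + 2 x\right) x^{2} = \left(7 \cdot 2 \sqrt{2} + 2 x\right) x^{2} = \left(14 \sqrt{2} + 2 x\right) x^{2} = \left(2 x + 14 \sqrt{2}\right) x^{2} = x^{2} \left(2 x + 14 \sqrt{2}\right)$)
$- Z{\left(H{\left(4 \cdot 1 + 2 \right)} \right)} = - 2 \left(8 \left(4 \cdot 1 + 2\right)^{2}\right)^{2} \left(8 \left(4 \cdot 1 + 2\right)^{2} + 7 \sqrt{2}\right) = - 2 \left(8 \left(4 + 2\right)^{2}\right)^{2} \left(8 \left(4 + 2\right)^{2} + 7 \sqrt{2}\right) = - 2 \left(8 \cdot 6^{2}\right)^{2} \left(8 \cdot 6^{2} + 7 \sqrt{2}\right) = - 2 \left(8 \cdot 36\right)^{2} \left(8 \cdot 36 + 7 \sqrt{2}\right) = - 2 \cdot 288^{2} \left(288 + 7 \sqrt{2}\right) = - 2 \cdot 82944 \left(288 + 7 \sqrt{2}\right) = - (47775744 + 1161216 \sqrt{2}) = -47775744 - 1161216 \sqrt{2}$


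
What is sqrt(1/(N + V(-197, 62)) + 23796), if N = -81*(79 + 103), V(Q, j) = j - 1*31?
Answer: sqrt(5149776131005)/14711 ≈ 154.26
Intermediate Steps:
V(Q, j) = -31 + j (V(Q, j) = j - 31 = -31 + j)
N = -14742 (N = -81*182 = -14742)
sqrt(1/(N + V(-197, 62)) + 23796) = sqrt(1/(-14742 + (-31 + 62)) + 23796) = sqrt(1/(-14742 + 31) + 23796) = sqrt(1/(-14711) + 23796) = sqrt(-1/14711 + 23796) = sqrt(350062955/14711) = sqrt(5149776131005)/14711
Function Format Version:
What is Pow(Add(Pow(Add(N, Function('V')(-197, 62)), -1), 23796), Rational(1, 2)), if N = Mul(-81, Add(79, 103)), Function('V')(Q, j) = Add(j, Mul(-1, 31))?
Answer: Mul(Rational(1, 14711), Pow(5149776131005, Rational(1, 2))) ≈ 154.26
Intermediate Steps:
Function('V')(Q, j) = Add(-31, j) (Function('V')(Q, j) = Add(j, -31) = Add(-31, j))
N = -14742 (N = Mul(-81, 182) = -14742)
Pow(Add(Pow(Add(N, Function('V')(-197, 62)), -1), 23796), Rational(1, 2)) = Pow(Add(Pow(Add(-14742, Add(-31, 62)), -1), 23796), Rational(1, 2)) = Pow(Add(Pow(Add(-14742, 31), -1), 23796), Rational(1, 2)) = Pow(Add(Pow(-14711, -1), 23796), Rational(1, 2)) = Pow(Add(Rational(-1, 14711), 23796), Rational(1, 2)) = Pow(Rational(350062955, 14711), Rational(1, 2)) = Mul(Rational(1, 14711), Pow(5149776131005, Rational(1, 2)))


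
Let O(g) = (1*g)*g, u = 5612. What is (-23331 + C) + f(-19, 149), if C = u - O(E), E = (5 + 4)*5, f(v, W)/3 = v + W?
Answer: -19354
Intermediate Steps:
f(v, W) = 3*W + 3*v (f(v, W) = 3*(v + W) = 3*(W + v) = 3*W + 3*v)
E = 45 (E = 9*5 = 45)
O(g) = g**2 (O(g) = g*g = g**2)
C = 3587 (C = 5612 - 1*45**2 = 5612 - 1*2025 = 5612 - 2025 = 3587)
(-23331 + C) + f(-19, 149) = (-23331 + 3587) + (3*149 + 3*(-19)) = -19744 + (447 - 57) = -19744 + 390 = -19354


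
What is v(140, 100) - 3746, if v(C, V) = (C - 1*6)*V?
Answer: 9654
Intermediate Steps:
v(C, V) = V*(-6 + C) (v(C, V) = (C - 6)*V = (-6 + C)*V = V*(-6 + C))
v(140, 100) - 3746 = 100*(-6 + 140) - 3746 = 100*134 - 3746 = 13400 - 3746 = 9654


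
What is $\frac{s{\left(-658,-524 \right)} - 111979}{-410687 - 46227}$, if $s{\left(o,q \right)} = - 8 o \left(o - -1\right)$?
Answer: $\frac{3570427}{456914} \approx 7.8142$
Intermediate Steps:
$s{\left(o,q \right)} = - 8 o \left(1 + o\right)$ ($s{\left(o,q \right)} = - 8 o \left(o + 1\right) = - 8 o \left(1 + o\right)$)
$\frac{s{\left(-658,-524 \right)} - 111979}{-410687 - 46227} = \frac{\left(-8\right) \left(-658\right) \left(1 - 658\right) - 111979}{-410687 - 46227} = \frac{\left(-8\right) \left(-658\right) \left(-657\right) - 111979}{-456914} = \left(-3458448 - 111979\right) \left(- \frac{1}{456914}\right) = \left(-3570427\right) \left(- \frac{1}{456914}\right) = \frac{3570427}{456914}$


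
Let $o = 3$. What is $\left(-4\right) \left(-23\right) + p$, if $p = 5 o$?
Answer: $107$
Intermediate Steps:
$p = 15$ ($p = 5 \cdot 3 = 15$)
$\left(-4\right) \left(-23\right) + p = \left(-4\right) \left(-23\right) + 15 = 92 + 15 = 107$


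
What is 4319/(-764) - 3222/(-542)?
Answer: 60355/207044 ≈ 0.29151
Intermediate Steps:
4319/(-764) - 3222/(-542) = 4319*(-1/764) - 3222*(-1/542) = -4319/764 + 1611/271 = 60355/207044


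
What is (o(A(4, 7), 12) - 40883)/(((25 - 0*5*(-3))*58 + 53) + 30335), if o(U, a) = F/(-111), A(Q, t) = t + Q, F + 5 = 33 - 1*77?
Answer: -2268982/1767009 ≈ -1.2841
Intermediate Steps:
F = -49 (F = -5 + (33 - 1*77) = -5 + (33 - 77) = -5 - 44 = -49)
A(Q, t) = Q + t
o(U, a) = 49/111 (o(U, a) = -49/(-111) = -49*(-1/111) = 49/111)
(o(A(4, 7), 12) - 40883)/(((25 - 0*5*(-3))*58 + 53) + 30335) = (49/111 - 40883)/(((25 - 0*5*(-3))*58 + 53) + 30335) = -4537964/(111*(((25 - 0*(-3))*58 + 53) + 30335)) = -4537964/(111*(((25 - 1*0)*58 + 53) + 30335)) = -4537964/(111*(((25 + 0)*58 + 53) + 30335)) = -4537964/(111*((25*58 + 53) + 30335)) = -4537964/(111*((1450 + 53) + 30335)) = -4537964/(111*(1503 + 30335)) = -4537964/111/31838 = -4537964/111*1/31838 = -2268982/1767009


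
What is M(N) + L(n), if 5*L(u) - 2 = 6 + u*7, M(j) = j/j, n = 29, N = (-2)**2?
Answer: 216/5 ≈ 43.200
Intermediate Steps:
N = 4
M(j) = 1
L(u) = 8/5 + 7*u/5 (L(u) = 2/5 + (6 + u*7)/5 = 2/5 + (6 + 7*u)/5 = 2/5 + (6/5 + 7*u/5) = 8/5 + 7*u/5)
M(N) + L(n) = 1 + (8/5 + (7/5)*29) = 1 + (8/5 + 203/5) = 1 + 211/5 = 216/5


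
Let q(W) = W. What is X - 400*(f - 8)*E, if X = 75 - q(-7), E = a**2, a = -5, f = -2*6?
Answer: 200082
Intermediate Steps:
f = -12
E = 25 (E = (-5)**2 = 25)
X = 82 (X = 75 - 1*(-7) = 75 + 7 = 82)
X - 400*(f - 8)*E = 82 - 400*(-12 - 8)*25 = 82 - (-8000)*25 = 82 - 400*(-500) = 82 + 200000 = 200082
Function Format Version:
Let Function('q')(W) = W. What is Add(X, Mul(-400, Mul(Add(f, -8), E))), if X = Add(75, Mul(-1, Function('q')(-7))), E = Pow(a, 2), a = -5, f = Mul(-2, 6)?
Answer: 200082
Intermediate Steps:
f = -12
E = 25 (E = Pow(-5, 2) = 25)
X = 82 (X = Add(75, Mul(-1, -7)) = Add(75, 7) = 82)
Add(X, Mul(-400, Mul(Add(f, -8), E))) = Add(82, Mul(-400, Mul(Add(-12, -8), 25))) = Add(82, Mul(-400, Mul(-20, 25))) = Add(82, Mul(-400, -500)) = Add(82, 200000) = 200082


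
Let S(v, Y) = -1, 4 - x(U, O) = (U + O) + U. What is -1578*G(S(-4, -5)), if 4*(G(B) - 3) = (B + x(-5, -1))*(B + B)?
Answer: 6312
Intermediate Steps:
x(U, O) = 4 - O - 2*U (x(U, O) = 4 - ((U + O) + U) = 4 - ((O + U) + U) = 4 - (O + 2*U) = 4 + (-O - 2*U) = 4 - O - 2*U)
G(B) = 3 + B*(15 + B)/2 (G(B) = 3 + ((B + (4 - 1*(-1) - 2*(-5)))*(B + B))/4 = 3 + ((B + (4 + 1 + 10))*(2*B))/4 = 3 + ((B + 15)*(2*B))/4 = 3 + ((15 + B)*(2*B))/4 = 3 + (2*B*(15 + B))/4 = 3 + B*(15 + B)/2)
-1578*G(S(-4, -5)) = -1578*(3 + (½)*(-1)² + (15/2)*(-1)) = -1578*(3 + (½)*1 - 15/2) = -1578*(3 + ½ - 15/2) = -1578*(-4) = 6312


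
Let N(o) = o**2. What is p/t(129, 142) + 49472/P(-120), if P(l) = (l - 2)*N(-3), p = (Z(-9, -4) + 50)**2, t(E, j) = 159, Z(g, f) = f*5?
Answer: -1146308/29097 ≈ -39.396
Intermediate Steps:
Z(g, f) = 5*f
p = 900 (p = (5*(-4) + 50)**2 = (-20 + 50)**2 = 30**2 = 900)
P(l) = -18 + 9*l (P(l) = (l - 2)*(-3)**2 = (-2 + l)*9 = -18 + 9*l)
p/t(129, 142) + 49472/P(-120) = 900/159 + 49472/(-18 + 9*(-120)) = 900*(1/159) + 49472/(-18 - 1080) = 300/53 + 49472/(-1098) = 300/53 + 49472*(-1/1098) = 300/53 - 24736/549 = -1146308/29097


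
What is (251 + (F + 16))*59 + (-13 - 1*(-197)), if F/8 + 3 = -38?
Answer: -3415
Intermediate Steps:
F = -328 (F = -24 + 8*(-38) = -24 - 304 = -328)
(251 + (F + 16))*59 + (-13 - 1*(-197)) = (251 + (-328 + 16))*59 + (-13 - 1*(-197)) = (251 - 312)*59 + (-13 + 197) = -61*59 + 184 = -3599 + 184 = -3415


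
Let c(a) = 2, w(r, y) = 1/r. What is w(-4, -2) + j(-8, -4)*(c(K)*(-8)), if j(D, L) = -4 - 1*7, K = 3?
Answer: 703/4 ≈ 175.75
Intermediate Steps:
j(D, L) = -11 (j(D, L) = -4 - 7 = -11)
w(-4, -2) + j(-8, -4)*(c(K)*(-8)) = 1/(-4) - 22*(-8) = -¼ - 11*(-16) = -¼ + 176 = 703/4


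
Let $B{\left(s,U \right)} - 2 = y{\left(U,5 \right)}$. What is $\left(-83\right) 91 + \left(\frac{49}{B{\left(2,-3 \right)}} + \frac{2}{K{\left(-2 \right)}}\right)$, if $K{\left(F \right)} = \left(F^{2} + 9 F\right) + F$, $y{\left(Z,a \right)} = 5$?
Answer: $- \frac{60369}{8} \approx -7546.1$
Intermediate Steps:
$B{\left(s,U \right)} = 7$ ($B{\left(s,U \right)} = 2 + 5 = 7$)
$K{\left(F \right)} = F^{2} + 10 F$
$\left(-83\right) 91 + \left(\frac{49}{B{\left(2,-3 \right)}} + \frac{2}{K{\left(-2 \right)}}\right) = \left(-83\right) 91 + \left(\frac{49}{7} + \frac{2}{\left(-2\right) \left(10 - 2\right)}\right) = -7553 + \left(49 \cdot \frac{1}{7} + \frac{2}{\left(-2\right) 8}\right) = -7553 + \left(7 + \frac{2}{-16}\right) = -7553 + \left(7 + 2 \left(- \frac{1}{16}\right)\right) = -7553 + \left(7 - \frac{1}{8}\right) = -7553 + \frac{55}{8} = - \frac{60369}{8}$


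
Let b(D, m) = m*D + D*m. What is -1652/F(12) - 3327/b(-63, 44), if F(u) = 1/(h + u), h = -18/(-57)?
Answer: -714356593/35112 ≈ -20345.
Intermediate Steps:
b(D, m) = 2*D*m (b(D, m) = D*m + D*m = 2*D*m)
h = 6/19 (h = -18*(-1/57) = 6/19 ≈ 0.31579)
F(u) = 1/(6/19 + u)
-1652/F(12) - 3327/b(-63, 44) = -1652/(19/(6 + 19*12)) - 3327/(2*(-63)*44) = -1652/(19/(6 + 228)) - 3327/(-5544) = -1652/(19/234) - 3327*(-1/5544) = -1652/(19*(1/234)) + 1109/1848 = -1652/19/234 + 1109/1848 = -1652*234/19 + 1109/1848 = -386568/19 + 1109/1848 = -714356593/35112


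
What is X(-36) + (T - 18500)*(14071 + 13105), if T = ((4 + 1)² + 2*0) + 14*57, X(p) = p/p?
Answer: -480390151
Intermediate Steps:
X(p) = 1
T = 823 (T = (5² + 0) + 798 = (25 + 0) + 798 = 25 + 798 = 823)
X(-36) + (T - 18500)*(14071 + 13105) = 1 + (823 - 18500)*(14071 + 13105) = 1 - 17677*27176 = 1 - 480390152 = -480390151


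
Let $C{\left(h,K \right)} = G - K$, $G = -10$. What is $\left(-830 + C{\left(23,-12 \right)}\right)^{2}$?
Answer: $685584$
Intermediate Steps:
$C{\left(h,K \right)} = -10 - K$
$\left(-830 + C{\left(23,-12 \right)}\right)^{2} = \left(-830 - -2\right)^{2} = \left(-830 + \left(-10 + 12\right)\right)^{2} = \left(-830 + 2\right)^{2} = \left(-828\right)^{2} = 685584$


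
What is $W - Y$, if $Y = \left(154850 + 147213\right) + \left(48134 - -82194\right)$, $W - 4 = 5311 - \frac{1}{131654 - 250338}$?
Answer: $- \frac{50687087983}{118684} \approx -4.2708 \cdot 10^{5}$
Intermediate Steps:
$W = \frac{630805461}{118684}$ ($W = 4 + \left(5311 - \frac{1}{131654 - 250338}\right) = 4 + \left(5311 - \frac{1}{-118684}\right) = 4 + \left(5311 - - \frac{1}{118684}\right) = 4 + \left(5311 + \frac{1}{118684}\right) = 4 + \frac{630330725}{118684} = \frac{630805461}{118684} \approx 5315.0$)
$Y = 432391$ ($Y = 302063 + \left(48134 + 82194\right) = 302063 + 130328 = 432391$)
$W - Y = \frac{630805461}{118684} - 432391 = - \frac{50687087983}{118684}$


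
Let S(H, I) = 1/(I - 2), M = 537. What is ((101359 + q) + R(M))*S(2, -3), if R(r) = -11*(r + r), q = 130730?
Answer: -44055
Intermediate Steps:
S(H, I) = 1/(-2 + I)
R(r) = -22*r
((101359 + q) + R(M))*S(2, -3) = ((101359 + 130730) - 22*537)/(-2 - 3) = (232089 - 11814)/(-5) = 220275*(-⅕) = -44055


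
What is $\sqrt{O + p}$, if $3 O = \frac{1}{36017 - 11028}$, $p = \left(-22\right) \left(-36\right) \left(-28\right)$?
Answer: $\frac{i \sqrt{124630252874697}}{74967} \approx 148.92 i$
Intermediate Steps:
$p = -22176$ ($p = 792 \left(-28\right) = -22176$)
$O = \frac{1}{74967}$ ($O = \frac{1}{3 \left(36017 - 11028\right)} = \frac{1}{3 \cdot 24989} = \frac{1}{3} \cdot \frac{1}{24989} = \frac{1}{74967} \approx 1.3339 \cdot 10^{-5}$)
$\sqrt{O + p} = \sqrt{\frac{1}{74967} - 22176} = \sqrt{- \frac{1662468191}{74967}} = \frac{i \sqrt{124630252874697}}{74967}$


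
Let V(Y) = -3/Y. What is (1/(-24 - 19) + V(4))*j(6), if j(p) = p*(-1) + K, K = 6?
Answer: 0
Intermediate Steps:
j(p) = 6 - p (j(p) = p*(-1) + 6 = -p + 6 = 6 - p)
(1/(-24 - 19) + V(4))*j(6) = (1/(-24 - 19) - 3/4)*(6 - 1*6) = (1/(-43) - 3*1/4)*(6 - 6) = (-1/43 - 3/4)*0 = -133/172*0 = 0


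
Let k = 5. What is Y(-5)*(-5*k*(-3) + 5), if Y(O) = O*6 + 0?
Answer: -2400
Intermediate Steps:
Y(O) = 6*O (Y(O) = 6*O + 0 = 6*O)
Y(-5)*(-5*k*(-3) + 5) = (6*(-5))*(-5*5*(-3) + 5) = -30*(-25*(-3) + 5) = -30*(75 + 5) = -30*80 = -2400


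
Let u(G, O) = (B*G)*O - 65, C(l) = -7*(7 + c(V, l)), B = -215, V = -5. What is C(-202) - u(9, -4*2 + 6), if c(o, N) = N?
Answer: -2440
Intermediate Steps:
C(l) = -49 - 7*l (C(l) = -7*(7 + l) = -49 - 7*l)
u(G, O) = -65 - 215*G*O (u(G, O) = (-215*G)*O - 65 = -215*G*O - 65 = -65 - 215*G*O)
C(-202) - u(9, -4*2 + 6) = (-49 - 7*(-202)) - (-65 - 215*9*(-4*2 + 6)) = (-49 + 1414) - (-65 - 215*9*(-8 + 6)) = 1365 - (-65 - 215*9*(-2)) = 1365 - (-65 + 3870) = 1365 - 1*3805 = 1365 - 3805 = -2440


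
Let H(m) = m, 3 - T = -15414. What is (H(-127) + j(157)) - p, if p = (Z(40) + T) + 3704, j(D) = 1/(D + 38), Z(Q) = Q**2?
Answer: -4065359/195 ≈ -20848.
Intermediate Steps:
T = 15417 (T = 3 - 1*(-15414) = 3 + 15414 = 15417)
j(D) = 1/(38 + D)
p = 20721 (p = (40**2 + 15417) + 3704 = (1600 + 15417) + 3704 = 17017 + 3704 = 20721)
(H(-127) + j(157)) - p = (-127 + 1/(38 + 157)) - 1*20721 = (-127 + 1/195) - 20721 = -24764/195 - 20721 = -4065359/195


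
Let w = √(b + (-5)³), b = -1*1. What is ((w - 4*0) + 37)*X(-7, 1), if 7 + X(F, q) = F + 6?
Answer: -296 - 24*I*√14 ≈ -296.0 - 89.8*I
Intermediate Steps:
b = -1
w = 3*I*√14 (w = √(-1 + (-5)³) = √(-1 - 125) = √(-126) = 3*I*√14 ≈ 11.225*I)
X(F, q) = -1 + F (X(F, q) = -7 + (F + 6) = -7 + (6 + F) = -1 + F)
((w - 4*0) + 37)*X(-7, 1) = ((3*I*√14 - 4*0) + 37)*(-1 - 7) = ((3*I*√14 + 0) + 37)*(-8) = (3*I*√14 + 37)*(-8) = (37 + 3*I*√14)*(-8) = -296 - 24*I*√14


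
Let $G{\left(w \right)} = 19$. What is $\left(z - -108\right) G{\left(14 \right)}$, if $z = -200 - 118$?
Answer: $-3990$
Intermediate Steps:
$z = -318$ ($z = -200 - 118 = -318$)
$\left(z - -108\right) G{\left(14 \right)} = \left(-318 - -108\right) 19 = \left(-318 + 108\right) 19 = \left(-210\right) 19 = -3990$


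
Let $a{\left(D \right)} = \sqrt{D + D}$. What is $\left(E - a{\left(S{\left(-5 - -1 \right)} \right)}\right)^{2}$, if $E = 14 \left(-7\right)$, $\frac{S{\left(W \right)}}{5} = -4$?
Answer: $9564 + 392 i \sqrt{10} \approx 9564.0 + 1239.6 i$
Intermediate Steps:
$S{\left(W \right)} = -20$ ($S{\left(W \right)} = 5 \left(-4\right) = -20$)
$a{\left(D \right)} = \sqrt{2} \sqrt{D}$ ($a{\left(D \right)} = \sqrt{2 D} = \sqrt{2} \sqrt{D}$)
$E = -98$
$\left(E - a{\left(S{\left(-5 - -1 \right)} \right)}\right)^{2} = \left(-98 - \sqrt{2} \sqrt{-20}\right)^{2} = \left(-98 - \sqrt{2} \cdot 2 i \sqrt{5}\right)^{2} = \left(-98 - 2 i \sqrt{10}\right)^{2}$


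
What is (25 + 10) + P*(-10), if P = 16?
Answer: -125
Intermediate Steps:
(25 + 10) + P*(-10) = (25 + 10) + 16*(-10) = 35 - 160 = -125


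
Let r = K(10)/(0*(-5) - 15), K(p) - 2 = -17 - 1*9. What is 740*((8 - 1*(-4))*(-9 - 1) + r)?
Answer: -87616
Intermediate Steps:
K(p) = -24 (K(p) = 2 + (-17 - 1*9) = 2 + (-17 - 9) = 2 - 26 = -24)
r = 8/5 (r = -24/(0*(-5) - 15) = -24/(0 - 15) = -24/(-15) = -24*(-1/15) = 8/5 ≈ 1.6000)
740*((8 - 1*(-4))*(-9 - 1) + r) = 740*((8 - 1*(-4))*(-9 - 1) + 8/5) = 740*((8 + 4)*(-10) + 8/5) = 740*(12*(-10) + 8/5) = 740*(-120 + 8/5) = 740*(-592/5) = -87616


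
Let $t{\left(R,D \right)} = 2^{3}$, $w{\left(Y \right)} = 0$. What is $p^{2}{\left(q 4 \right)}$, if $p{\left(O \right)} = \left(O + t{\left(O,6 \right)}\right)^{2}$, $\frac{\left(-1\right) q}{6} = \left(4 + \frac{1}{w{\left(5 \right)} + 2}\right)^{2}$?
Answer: $52204938256$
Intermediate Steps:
$t{\left(R,D \right)} = 8$
$q = - \frac{243}{2}$ ($q = - 6 \left(4 + \frac{1}{0 + 2}\right)^{2} = - 6 \left(4 + \frac{1}{2}\right)^{2} = - 6 \left(\frac{9}{2}\right)^{2} = \left(-6\right) \frac{81}{4} = - \frac{243}{2} \approx -121.5$)
$p{\left(O \right)} = \left(8 + O\right)^{2}$ ($p{\left(O \right)} = \left(O + 8\right)^{2} = \left(8 + O\right)^{2}$)
$p^{2}{\left(q 4 \right)} = \left(\left(8 - 486\right)^{2}\right)^{2} = \left(\left(-478\right)^{2}\right)^{2} = 228484^{2} = 52204938256$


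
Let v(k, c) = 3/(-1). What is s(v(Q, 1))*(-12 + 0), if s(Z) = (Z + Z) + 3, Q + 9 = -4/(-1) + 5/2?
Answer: 36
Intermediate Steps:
Q = -5/2 (Q = -9 + (-4/(-1) + 5/2) = -9 + (-4*(-1) + 5*(½)) = -9 + (4 + 5/2) = -9 + 13/2 = -5/2 ≈ -2.5000)
v(k, c) = -3 (v(k, c) = 3*(-1) = -3)
s(Z) = 3 + 2*Z (s(Z) = 2*Z + 3 = 3 + 2*Z)
s(v(Q, 1))*(-12 + 0) = (3 + 2*(-3))*(-12 + 0) = (3 - 6)*(-12) = -3*(-12) = 36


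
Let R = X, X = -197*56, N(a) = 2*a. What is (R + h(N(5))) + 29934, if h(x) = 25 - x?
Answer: 18917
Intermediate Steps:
X = -11032
R = -11032
(R + h(N(5))) + 29934 = (-11032 + (25 - 2*5)) + 29934 = (-11032 + (25 - 1*10)) + 29934 = (-11032 + (25 - 10)) + 29934 = (-11032 + 15) + 29934 = -11017 + 29934 = 18917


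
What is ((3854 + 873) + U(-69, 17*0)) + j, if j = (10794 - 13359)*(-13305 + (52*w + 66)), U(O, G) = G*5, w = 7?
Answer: 33029102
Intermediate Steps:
U(O, G) = 5*G
j = 33024375 (j = (10794 - 13359)*(-13305 + (52*7 + 66)) = -2565*(-13305 + (364 + 66)) = -2565*(-13305 + 430) = -2565*(-12875) = 33024375)
((3854 + 873) + U(-69, 17*0)) + j = ((3854 + 873) + 5*(17*0)) + 33024375 = (4727 + 5*0) + 33024375 = (4727 + 0) + 33024375 = 4727 + 33024375 = 33029102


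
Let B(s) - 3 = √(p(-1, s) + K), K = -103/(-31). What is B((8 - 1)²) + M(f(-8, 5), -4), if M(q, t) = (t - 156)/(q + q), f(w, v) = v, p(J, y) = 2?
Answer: -13 + √5115/31 ≈ -10.693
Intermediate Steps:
K = 103/31 (K = -103*(-1/31) = 103/31 ≈ 3.3226)
M(q, t) = (-156 + t)/(2*q) (M(q, t) = (-156 + t)/((2*q)) = (-156 + t)*(1/(2*q)) = (-156 + t)/(2*q))
B(s) = 3 + √5115/31 (B(s) = 3 + √(2 + 103/31) = 3 + √(165/31) = 3 + √5115/31)
B((8 - 1)²) + M(f(-8, 5), -4) = (3 + √5115/31) + (½)*(-156 - 4)/5 = (3 + √5115/31) + (½)*(⅕)*(-160) = (3 + √5115/31) - 16 = -13 + √5115/31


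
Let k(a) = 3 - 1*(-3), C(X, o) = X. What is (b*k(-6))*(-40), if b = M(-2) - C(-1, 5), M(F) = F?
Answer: 240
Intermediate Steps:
k(a) = 6 (k(a) = 3 + 3 = 6)
b = -1 (b = -2 - 1*(-1) = -2 + 1 = -1)
(b*k(-6))*(-40) = -1*6*(-40) = -6*(-40) = 240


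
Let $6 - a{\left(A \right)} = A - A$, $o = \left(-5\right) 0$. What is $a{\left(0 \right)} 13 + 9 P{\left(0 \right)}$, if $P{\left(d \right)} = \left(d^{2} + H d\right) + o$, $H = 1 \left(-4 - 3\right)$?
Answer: $78$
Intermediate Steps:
$o = 0$
$H = -7$ ($H = 1 \left(-7\right) = -7$)
$a{\left(A \right)} = 6$ ($a{\left(A \right)} = 6 - \left(A - A\right) = 6 - 0 = 6 + 0 = 6$)
$P{\left(d \right)} = d^{2} - 7 d$ ($P{\left(d \right)} = \left(d^{2} - 7 d\right) + 0 = d^{2} - 7 d$)
$a{\left(0 \right)} 13 + 9 P{\left(0 \right)} = 6 \cdot 13 + 9 \cdot 0 \left(-7 + 0\right) = 78 + 9 \cdot 0 \left(-7\right) = 78 + 9 \cdot 0 = 78 + 0 = 78$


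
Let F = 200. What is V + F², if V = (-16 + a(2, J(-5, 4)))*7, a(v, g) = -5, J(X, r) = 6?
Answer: 39853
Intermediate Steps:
V = -147 (V = (-16 - 5)*7 = -21*7 = -147)
V + F² = -147 + 200² = -147 + 40000 = 39853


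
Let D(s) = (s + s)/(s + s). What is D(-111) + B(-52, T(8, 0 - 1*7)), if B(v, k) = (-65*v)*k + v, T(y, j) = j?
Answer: -23711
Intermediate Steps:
B(v, k) = v - 65*k*v (B(v, k) = -65*k*v + v = v - 65*k*v)
D(s) = 1 (D(s) = (2*s)/((2*s)) = (2*s)*(1/(2*s)) = 1)
D(-111) + B(-52, T(8, 0 - 1*7)) = 1 - 52*(1 - 65*(0 - 1*7)) = 1 - 52*(1 - 65*(0 - 7)) = 1 - 52*(1 - 65*(-7)) = 1 - 52*(1 + 455) = 1 - 52*456 = 1 - 23712 = -23711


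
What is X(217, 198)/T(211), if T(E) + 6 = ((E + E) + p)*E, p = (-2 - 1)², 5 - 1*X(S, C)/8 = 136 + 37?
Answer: -1344/90935 ≈ -0.014780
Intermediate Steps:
X(S, C) = -1344 (X(S, C) = 40 - 8*(136 + 37) = 40 - 8*173 = 40 - 1384 = -1344)
p = 9 (p = (-3)² = 9)
T(E) = -6 + E*(9 + 2*E) (T(E) = -6 + ((E + E) + 9)*E = -6 + (2*E + 9)*E = -6 + (9 + 2*E)*E = -6 + E*(9 + 2*E))
X(217, 198)/T(211) = -1344/(-6 + 2*211² + 9*211) = -1344/(-6 + 2*44521 + 1899) = -1344/(-6 + 89042 + 1899) = -1344/90935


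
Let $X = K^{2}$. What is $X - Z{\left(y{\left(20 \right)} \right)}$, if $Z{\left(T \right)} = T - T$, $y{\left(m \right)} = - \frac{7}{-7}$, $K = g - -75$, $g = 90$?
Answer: $27225$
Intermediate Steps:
$K = 165$ ($K = 90 - -75 = 90 + 75 = 165$)
$y{\left(m \right)} = 1$ ($y{\left(m \right)} = \left(-7\right) \left(- \frac{1}{7}\right) = 1$)
$X = 27225$ ($X = 165^{2} = 27225$)
$Z{\left(T \right)} = 0$
$X - Z{\left(y{\left(20 \right)} \right)} = 27225 - 0 = 27225 + 0 = 27225$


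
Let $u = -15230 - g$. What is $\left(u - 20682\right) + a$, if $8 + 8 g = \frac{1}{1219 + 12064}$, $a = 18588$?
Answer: $- \frac{1840811273}{106264} \approx -17323.0$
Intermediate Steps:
$g = - \frac{106263}{106264}$ ($g = -1 + \frac{1}{8 \left(1219 + 12064\right)} = -1 + \frac{1}{8 \cdot 13283} = -1 + \frac{1}{8} \cdot \frac{1}{13283} = -1 + \frac{1}{106264} = - \frac{106263}{106264} \approx -0.99999$)
$u = - \frac{1618294457}{106264}$ ($u = -15230 - - \frac{106263}{106264} = -15230 + \frac{106263}{106264} = - \frac{1618294457}{106264} \approx -15229.0$)
$\left(u - 20682\right) + a = \left(- \frac{1618294457}{106264} - 20682\right) + 18588 = - \frac{3816046505}{106264} + 18588 = - \frac{1840811273}{106264}$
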